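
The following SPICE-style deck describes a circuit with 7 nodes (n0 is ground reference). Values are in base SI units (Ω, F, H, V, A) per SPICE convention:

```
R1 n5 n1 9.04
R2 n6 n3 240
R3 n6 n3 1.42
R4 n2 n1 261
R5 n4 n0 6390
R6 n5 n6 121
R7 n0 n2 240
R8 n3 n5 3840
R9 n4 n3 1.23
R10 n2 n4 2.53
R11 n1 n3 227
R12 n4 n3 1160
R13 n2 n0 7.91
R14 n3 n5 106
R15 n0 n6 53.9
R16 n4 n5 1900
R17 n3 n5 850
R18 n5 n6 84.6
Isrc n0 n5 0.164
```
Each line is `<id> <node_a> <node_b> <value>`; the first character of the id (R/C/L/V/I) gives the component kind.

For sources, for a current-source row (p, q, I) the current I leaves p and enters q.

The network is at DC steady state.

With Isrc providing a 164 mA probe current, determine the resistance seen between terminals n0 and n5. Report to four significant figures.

R_eq = 34.53 Ω

Element admittances at DC:
  Y(R1) = 0.1106 S between n5,n1
  Y(R2) = 0.004167 S between n6,n3
  Y(R3) = 0.7042 S between n6,n3
  Y(R4) = 0.003831 S between n2,n1
  Y(R5) = 0.0001565 S between n4,n0
  Y(R6) = 0.008264 S between n5,n6
  Y(R7) = 0.004167 S between n0,n2
  Y(R8) = 0.0002604 S between n3,n5
  Y(R9) = 0.8130 S between n4,n3
  Y(R10) = 0.3953 S between n2,n4
  Y(R11) = 0.004405 S between n1,n3
  Y(R12) = 0.0008621 S between n4,n3
  Y(R13) = 0.1264 S between n2,n0
  Y(R14) = 0.009434 S between n3,n5
  Y(R15) = 0.01855 S between n0,n6
  Y(R16) = 0.0005263 S between n4,n5
  Y(R17) = 0.001176 S between n3,n5
  Y(R18) = 0.01182 S between n5,n6
  Isrc: injects 0.164 A into n5 (from n0)
Assemble and solve the 6×6 MNA system:
  V(n1)=5.358  V(n2)=1.034  V(n3)=1.476  V(n4)=1.333  V(n5)=5.662  V(n6)=1.552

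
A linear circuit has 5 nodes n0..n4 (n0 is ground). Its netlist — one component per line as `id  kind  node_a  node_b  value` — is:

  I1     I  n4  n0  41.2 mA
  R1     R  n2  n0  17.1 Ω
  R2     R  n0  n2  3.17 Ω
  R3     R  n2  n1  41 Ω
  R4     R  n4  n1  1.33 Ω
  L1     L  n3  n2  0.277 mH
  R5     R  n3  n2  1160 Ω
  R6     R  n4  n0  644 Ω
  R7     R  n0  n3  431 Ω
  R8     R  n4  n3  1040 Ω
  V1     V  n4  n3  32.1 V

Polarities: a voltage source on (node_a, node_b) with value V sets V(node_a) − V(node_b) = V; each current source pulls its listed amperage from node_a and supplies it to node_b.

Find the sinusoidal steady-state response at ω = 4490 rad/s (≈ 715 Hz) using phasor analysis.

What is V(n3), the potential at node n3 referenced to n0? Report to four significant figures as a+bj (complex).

Element admittances at ω=4490 rad/s:
  I1: injects 0.0412 A into n0 (from n4)
  Y(R1) = 0.05848+0.000j S between n2,n0
  Y(R2) = 0.3155+0.000j S between n0,n2
  Y(R3) = 0.02439+0.000j S between n2,n1
  Y(R4) = 0.7519+0.000j S between n4,n1
  Y(L1) = 0.000-0.8040j S between n3,n2
  Y(R5) = 0.0008621+0.000j S between n3,n2
  Y(R6) = 0.001553+0.000j S between n4,n0
  Y(R7) = 0.002320+0.000j S between n0,n3
  Y(R8) = 0.0009615+0.000j S between n4,n3
  V1: constraint V(n4)−V(n3) = 32.1
Assemble and solve the 5×5 MNA system:
  V(n1)=30.81-1.010j  V(n2)=-0.2406+0.01080j  V(n3)=-0.2777-1.043j  V(n4)=31.82-1.043j
  i(V1)=-0.8789+0.02652j

-0.2777-1.043j V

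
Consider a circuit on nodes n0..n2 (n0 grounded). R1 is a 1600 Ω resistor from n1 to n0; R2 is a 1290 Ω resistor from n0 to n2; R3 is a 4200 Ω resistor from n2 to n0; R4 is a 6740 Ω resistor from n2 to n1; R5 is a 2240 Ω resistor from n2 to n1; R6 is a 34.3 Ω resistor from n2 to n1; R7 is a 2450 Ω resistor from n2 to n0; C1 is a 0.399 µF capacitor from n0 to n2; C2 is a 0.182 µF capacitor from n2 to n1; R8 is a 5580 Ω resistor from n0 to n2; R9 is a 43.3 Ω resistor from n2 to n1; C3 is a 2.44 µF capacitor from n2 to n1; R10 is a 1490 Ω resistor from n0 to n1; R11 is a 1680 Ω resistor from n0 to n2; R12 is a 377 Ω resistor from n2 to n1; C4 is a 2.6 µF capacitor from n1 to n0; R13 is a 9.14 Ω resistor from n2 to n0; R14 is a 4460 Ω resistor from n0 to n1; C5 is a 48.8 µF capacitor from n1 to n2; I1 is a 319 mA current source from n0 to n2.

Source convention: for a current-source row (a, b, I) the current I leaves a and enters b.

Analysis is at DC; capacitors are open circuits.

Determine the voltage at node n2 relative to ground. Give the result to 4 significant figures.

Apply KCL at each of the 2 non-ground nodes and solve the resulting linear system.
Node n1: branches {R1, R4, R5, R6, C2, R9, C3, R10, R12, C4, R14, C5} → V_1 = 2.746
Node n2: branches {R2, R3, R4, R5, R6, R7, C1, C2, R8, R9, C3, R11, R12, R13, C5, I1} → V_2 = 2.821

2.821 V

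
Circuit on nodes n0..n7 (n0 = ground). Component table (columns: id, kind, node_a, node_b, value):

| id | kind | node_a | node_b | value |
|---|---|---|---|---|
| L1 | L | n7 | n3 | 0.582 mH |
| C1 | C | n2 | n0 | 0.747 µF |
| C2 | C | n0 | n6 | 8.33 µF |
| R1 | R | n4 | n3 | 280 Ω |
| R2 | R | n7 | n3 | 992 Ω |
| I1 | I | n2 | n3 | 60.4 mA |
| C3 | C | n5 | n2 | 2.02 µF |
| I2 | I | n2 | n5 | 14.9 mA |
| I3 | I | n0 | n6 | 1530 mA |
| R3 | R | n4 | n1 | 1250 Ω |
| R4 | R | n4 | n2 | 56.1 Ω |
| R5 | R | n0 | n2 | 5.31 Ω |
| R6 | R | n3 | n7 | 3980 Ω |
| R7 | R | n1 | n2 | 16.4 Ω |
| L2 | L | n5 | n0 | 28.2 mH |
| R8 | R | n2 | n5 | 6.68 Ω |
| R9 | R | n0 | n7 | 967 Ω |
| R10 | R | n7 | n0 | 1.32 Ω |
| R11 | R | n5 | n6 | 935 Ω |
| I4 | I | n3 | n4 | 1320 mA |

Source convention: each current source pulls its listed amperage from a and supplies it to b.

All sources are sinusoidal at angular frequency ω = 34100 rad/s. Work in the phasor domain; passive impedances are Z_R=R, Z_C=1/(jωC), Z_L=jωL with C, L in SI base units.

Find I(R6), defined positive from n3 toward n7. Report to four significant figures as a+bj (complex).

-0.0004135-0.005088j A

MNA unknowns: 7 node voltages V₁..V_7
L1: Y=0.000-0.05039j on G[7,3]
C1: Y=0.000+0.02547j on G[2,0]
C2: Y=0.000+0.2841j on G[0,6]
R1: Y=0.003571+0.000j on G[4,3]
R2: Y=0.001008+0.000j on G[7,3]
I1: z[2]−=0.0604, z[3]+=0.0604
C3: Y=0.000+0.06888j on G[5,2]
I2: z[2]−=0.0149, z[5]+=0.0149
I3: z[0]−=1.53, z[6]+=1.53
R3: Y=0.0008000+0.000j on G[4,1]
R4: Y=0.01783+0.000j on G[4,2]
R5: Y=0.1883+0.000j on G[0,2]
R6: Y=0.0002513+0.000j on G[3,7]
R7: Y=0.06098+0.000j on G[1,2]
L2: Y=0.000-0.001040j on G[5,0]
R8: Y=0.1497+0.000j on G[2,5]
R9: Y=0.001034+0.000j on G[0,7]
R10: Y=0.7576+0.000j on G[7,0]
R11: Y=0.001070+0.000j on G[5,6]
I4: z[3]−=1.32, z[4]+=1.32
solve → V1=6.021-1.053j, V2=5.267-1.013j, V3=-2.993-20.17j, V4=63.43-4.097j, V5=5.326-1.034j, V6=0.01646-5.406j, V7=-1.348+0.07568j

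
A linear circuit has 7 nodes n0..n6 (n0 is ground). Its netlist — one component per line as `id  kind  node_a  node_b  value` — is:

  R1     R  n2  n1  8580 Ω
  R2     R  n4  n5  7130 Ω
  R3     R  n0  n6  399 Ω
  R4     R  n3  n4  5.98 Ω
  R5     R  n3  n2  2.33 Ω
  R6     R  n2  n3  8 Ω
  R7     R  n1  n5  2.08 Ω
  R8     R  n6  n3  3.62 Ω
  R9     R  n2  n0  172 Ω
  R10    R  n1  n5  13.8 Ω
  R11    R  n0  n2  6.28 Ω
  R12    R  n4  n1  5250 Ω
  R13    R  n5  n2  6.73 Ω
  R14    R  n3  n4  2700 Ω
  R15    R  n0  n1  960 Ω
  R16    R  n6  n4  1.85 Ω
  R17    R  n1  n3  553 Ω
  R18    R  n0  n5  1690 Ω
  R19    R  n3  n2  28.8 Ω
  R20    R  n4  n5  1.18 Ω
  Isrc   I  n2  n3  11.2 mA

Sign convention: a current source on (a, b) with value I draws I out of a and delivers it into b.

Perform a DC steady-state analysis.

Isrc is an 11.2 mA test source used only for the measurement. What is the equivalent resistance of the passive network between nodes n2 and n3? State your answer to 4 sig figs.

R_eq = 1.461 Ω

MNA unknowns: 6 node voltages V₁..V_6
R1: Y=0.0001166 on G[2,1]
R2: Y=0.0001403 on G[4,5]
R3: Y=0.002506 on G[0,6]
R4: Y=0.1672 on G[3,4]
R5: Y=0.4292 on G[3,2]
R6: Y=0.1250 on G[2,3]
R7: Y=0.4808 on G[1,5]
R8: Y=0.2762 on G[6,3]
R9: Y=0.005814 on G[2,0]
R10: Y=0.07246 on G[1,5]
R11: Y=0.1592 on G[0,2]
R12: Y=0.0001905 on G[4,1]
R13: Y=0.1486 on G[5,2]
R14: Y=0.0003704 on G[3,4]
R15: Y=0.001042 on G[0,1]
R16: Y=0.5405 on G[6,4]
R17: Y=0.001808 on G[1,3]
R18: Y=0.0005917 on G[0,5]
R19: Y=0.03472 on G[3,2]
R20: Y=0.8475 on G[4,5]
Isrc: z[2]−=0.0112, z[3]+=0.0112
solve → V1=0.009881, V2=-0.0002970, V3=0.01607, V4=0.01167, V5=0.009881, V6=0.01312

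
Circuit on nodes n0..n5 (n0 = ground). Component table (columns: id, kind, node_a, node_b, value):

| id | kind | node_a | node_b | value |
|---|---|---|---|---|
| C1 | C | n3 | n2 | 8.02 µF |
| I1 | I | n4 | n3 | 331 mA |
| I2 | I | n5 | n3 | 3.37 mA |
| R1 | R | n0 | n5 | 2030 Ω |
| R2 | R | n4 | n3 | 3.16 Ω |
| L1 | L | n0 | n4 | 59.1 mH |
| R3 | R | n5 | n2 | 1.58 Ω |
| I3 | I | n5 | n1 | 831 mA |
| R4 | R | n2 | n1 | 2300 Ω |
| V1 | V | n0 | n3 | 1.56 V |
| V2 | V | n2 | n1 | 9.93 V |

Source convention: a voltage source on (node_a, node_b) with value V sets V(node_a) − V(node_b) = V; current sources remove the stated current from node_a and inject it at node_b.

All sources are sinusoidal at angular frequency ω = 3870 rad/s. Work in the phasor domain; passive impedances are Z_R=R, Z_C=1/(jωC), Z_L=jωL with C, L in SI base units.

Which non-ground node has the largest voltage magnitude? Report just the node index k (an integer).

1

Element admittances at ω=3870 rad/s:
  Y(C1) = 0.000+0.03104j S between n3,n2
  I1: injects 0.331 A into n3 (from n4)
  I2: injects 0.00337 A into n3 (from n5)
  Y(R1) = 0.0004926+0.000j S between n0,n5
  Y(R2) = 0.3165+0.000j S between n4,n3
  Y(L1) = 0.000-0.004372j S between n0,n4
  Y(R3) = 0.6329+0.000j S between n5,n2
  I3: injects 0.831 A into n1 (from n5)
  Y(R4) = 0.0004348+0.000j S between n2,n1
  V1: constraint V(n0)−V(n3) = 1.56
  V2: constraint V(n2)−V(n1) = 9.93
Assemble and solve the 7×7 MNA system:
  V(n1)=-11.49+0.06292j  V(n2)=-1.561+0.06292j  V(n3)=-1.560+0.000j  V(n4)=-2.605-0.03600j  V(n5)=-2.877+0.06287j
  i(V1)=-0.001575+0.01142j  i(V2)=-0.8353+0.000j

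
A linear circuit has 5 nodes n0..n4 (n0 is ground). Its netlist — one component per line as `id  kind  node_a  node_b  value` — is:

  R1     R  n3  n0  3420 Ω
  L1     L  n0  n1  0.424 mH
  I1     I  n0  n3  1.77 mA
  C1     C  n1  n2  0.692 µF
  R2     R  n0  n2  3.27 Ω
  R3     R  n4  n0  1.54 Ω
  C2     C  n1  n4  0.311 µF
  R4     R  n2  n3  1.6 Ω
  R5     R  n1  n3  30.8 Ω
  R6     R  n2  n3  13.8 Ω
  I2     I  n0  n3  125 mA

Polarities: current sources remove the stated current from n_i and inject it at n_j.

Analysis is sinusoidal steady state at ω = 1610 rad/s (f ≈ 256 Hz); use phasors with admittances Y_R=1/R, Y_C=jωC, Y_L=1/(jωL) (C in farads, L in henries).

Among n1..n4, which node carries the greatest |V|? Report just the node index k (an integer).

3

Element admittances at ω=1610 rad/s:
  Y(R1) = 0.0002924+0.000j S between n3,n0
  Y(L1) = 0.000-1.465j S between n0,n1
  I1: injects 0.00177 A into n3 (from n0)
  Y(C1) = 0.000+0.001114j S between n1,n2
  Y(R2) = 0.3058+0.000j S between n0,n2
  Y(R3) = 0.6494+0.000j S between n4,n0
  Y(C2) = 0.000+0.0005007j S between n1,n4
  Y(R4) = 0.6250+0.000j S between n2,n3
  Y(R5) = 0.03247+0.000j S between n1,n3
  Y(R6) = 0.07246+0.000j S between n2,n3
  I2: injects 0.125 A into n3 (from n0)
Assemble and solve the 4×4 MNA system:
  V(n1)=-2.758e-05+0.01146j  V(n2)=0.3591-0.0001325j  V(n3)=0.5166+0.0003832j  V(n4)=-8.840e-06-1.445e-08j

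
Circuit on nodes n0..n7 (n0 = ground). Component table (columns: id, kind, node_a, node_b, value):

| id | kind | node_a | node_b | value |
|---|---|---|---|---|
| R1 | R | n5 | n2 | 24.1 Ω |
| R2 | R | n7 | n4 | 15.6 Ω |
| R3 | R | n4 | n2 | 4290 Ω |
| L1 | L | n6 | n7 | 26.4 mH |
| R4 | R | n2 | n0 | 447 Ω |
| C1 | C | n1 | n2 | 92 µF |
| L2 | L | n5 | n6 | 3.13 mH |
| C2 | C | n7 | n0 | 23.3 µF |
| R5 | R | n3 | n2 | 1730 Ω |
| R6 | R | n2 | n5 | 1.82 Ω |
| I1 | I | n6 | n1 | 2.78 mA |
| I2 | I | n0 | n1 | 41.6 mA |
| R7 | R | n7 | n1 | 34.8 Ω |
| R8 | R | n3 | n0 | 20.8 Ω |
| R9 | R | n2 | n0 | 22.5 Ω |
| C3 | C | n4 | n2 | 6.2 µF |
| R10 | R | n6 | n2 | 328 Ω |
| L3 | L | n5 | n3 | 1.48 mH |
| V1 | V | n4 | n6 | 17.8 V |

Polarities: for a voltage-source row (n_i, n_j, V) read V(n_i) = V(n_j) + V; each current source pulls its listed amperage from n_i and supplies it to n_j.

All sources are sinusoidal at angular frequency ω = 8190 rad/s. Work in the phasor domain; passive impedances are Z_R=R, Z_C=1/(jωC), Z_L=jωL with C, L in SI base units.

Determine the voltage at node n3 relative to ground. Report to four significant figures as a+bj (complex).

Apply KCL at each of the 7 non-ground nodes and solve the resulting linear system.
Node n1: branches {C1, I1, I2, R7} → V_1 = -0.3107+4.636j
Node n2: branches {R1, R3, R4, C1, R5, R6, R9, C3, R10} → V_2 = -0.1381+4.619j
Node n3: branches {R5, R8, L3} → V_3 = 1.433+4.667j
Node n4: branches {R2, R3, C3, V1} → V_4 = -2.788-10.10j
Node n5: branches {R1, L2, R6, L3} → V_5 = -1.287+5.513j
Node n6: branches {L1, L2, I1, R10, V1} → V_6 = -20.59-10.10j
Node n7: branches {R2, L1, C2, R7} → V_7 = -2.306+0.1092j
Source currents: i(V1)=-0.7160+0.7926j

1.433+4.667j V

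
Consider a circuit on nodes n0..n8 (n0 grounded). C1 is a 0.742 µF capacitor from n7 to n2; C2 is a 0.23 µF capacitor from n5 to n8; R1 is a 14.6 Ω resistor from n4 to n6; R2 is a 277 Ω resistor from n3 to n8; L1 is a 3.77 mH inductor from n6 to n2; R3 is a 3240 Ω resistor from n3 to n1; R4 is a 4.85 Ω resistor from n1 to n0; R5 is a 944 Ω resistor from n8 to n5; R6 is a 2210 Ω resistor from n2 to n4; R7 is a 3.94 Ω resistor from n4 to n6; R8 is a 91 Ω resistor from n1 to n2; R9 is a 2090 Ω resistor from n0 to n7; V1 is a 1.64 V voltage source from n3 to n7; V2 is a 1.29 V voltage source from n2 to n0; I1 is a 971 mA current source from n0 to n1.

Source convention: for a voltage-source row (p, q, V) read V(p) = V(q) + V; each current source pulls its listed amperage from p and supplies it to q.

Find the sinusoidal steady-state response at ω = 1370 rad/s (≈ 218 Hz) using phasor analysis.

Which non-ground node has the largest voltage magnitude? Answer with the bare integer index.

Apply KCL at each of the 8 non-ground nodes and solve the resulting linear system.
Node n1: branches {R3, R4, R8, I1} → V_1 = 4.534+0.0001067j
Node n2: branches {C1, L1, R6, R8, V2} → V_2 = 1.290+0.000j
Node n3: branches {R2, R3, V1} → V_3 = 2.872+0.07515j
Node n4: branches {R1, R6, R7} → V_4 = 1.290+0.000j
Node n5: branches {C2, R5} → V_5 = 2.872+0.07515j
Node n6: branches {R1, L1, R7} → V_6 = 1.290+0.000j
Node n7: branches {C1, R9, V1} → V_7 = 1.232+0.07515j
Node n8: branches {C2, R2, R5} → V_8 = 2.872+0.07515j
Source currents: i(V1)=0.0005130-2.316e-05j, i(V2)=0.03557-5.795e-05j

1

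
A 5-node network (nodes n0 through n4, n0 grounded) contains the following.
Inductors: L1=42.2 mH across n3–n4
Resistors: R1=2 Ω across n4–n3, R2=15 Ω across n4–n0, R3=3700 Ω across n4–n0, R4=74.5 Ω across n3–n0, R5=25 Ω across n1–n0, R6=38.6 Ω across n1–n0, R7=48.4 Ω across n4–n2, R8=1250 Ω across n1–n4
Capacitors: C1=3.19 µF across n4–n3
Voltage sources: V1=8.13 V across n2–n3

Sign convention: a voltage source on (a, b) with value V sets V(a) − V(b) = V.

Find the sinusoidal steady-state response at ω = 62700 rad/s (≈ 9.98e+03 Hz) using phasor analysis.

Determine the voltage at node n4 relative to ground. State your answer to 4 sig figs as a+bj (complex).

Apply KCL at each of the 4 non-ground nodes and solve the resulting linear system.
Node n1: branches {R5, R6, R8} → V_1 = 0.0005491-0.0002061j
Node n2: branches {R7, V1} → V_2 = 7.899+0.08672j
Node n3: branches {L1, R1, R4, C1, V1} → V_3 = -0.2310+0.08672j
Node n4: branches {L1, R1, R2, R3, C1, R7, R8} → V_4 = 0.04579-0.01719j
Source currents: i(V1)=-0.1623-0.002147j

0.04579-0.01719j V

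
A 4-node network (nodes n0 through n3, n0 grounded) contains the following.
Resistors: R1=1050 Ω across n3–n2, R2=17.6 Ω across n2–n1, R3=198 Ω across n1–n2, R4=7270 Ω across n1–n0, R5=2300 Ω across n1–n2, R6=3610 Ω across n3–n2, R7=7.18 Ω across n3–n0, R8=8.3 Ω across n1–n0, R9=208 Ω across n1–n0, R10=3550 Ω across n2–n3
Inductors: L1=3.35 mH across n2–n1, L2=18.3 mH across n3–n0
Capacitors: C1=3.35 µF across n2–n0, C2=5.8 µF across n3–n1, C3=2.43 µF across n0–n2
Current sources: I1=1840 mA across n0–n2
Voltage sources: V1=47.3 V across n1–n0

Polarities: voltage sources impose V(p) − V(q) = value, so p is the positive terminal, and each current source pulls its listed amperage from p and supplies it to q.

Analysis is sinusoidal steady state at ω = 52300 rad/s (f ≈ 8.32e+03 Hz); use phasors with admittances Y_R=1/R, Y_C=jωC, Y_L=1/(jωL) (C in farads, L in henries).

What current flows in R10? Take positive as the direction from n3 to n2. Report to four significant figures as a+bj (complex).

Apply KCL at each of the 3 non-ground nodes and solve the resulting linear system.
Node n1: branches {R2, R3, R4, R5, L1, R8, R9, C2, V1} → V_1 = 47.30+0.000j
Node n2: branches {R1, R2, R3, R5, L1, R6, C1, R10, I1, C3} → V_2 = 2.578-15.78j
Node n3: branches {R1, L2, R6, R7, R10, C2} → V_3 = 38.94+18.12j
Source currents: i(V1)=-14.31-3.263j

0.01024+0.009552j A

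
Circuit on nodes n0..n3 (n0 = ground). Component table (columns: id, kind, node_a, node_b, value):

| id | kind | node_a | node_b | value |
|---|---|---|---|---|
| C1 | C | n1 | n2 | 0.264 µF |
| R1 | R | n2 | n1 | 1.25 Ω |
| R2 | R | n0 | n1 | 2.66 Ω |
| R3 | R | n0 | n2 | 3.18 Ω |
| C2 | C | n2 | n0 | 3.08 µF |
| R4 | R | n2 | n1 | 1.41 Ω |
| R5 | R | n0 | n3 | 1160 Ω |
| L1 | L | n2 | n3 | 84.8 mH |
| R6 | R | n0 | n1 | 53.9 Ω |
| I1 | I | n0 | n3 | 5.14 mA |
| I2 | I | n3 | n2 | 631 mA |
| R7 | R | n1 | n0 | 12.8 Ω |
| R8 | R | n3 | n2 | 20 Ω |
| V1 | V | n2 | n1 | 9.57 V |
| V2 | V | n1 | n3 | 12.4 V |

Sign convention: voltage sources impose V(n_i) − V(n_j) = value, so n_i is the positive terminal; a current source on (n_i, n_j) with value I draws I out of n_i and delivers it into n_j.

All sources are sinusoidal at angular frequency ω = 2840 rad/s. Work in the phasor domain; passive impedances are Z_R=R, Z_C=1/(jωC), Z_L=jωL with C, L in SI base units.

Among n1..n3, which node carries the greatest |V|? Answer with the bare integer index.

3

MNA unknowns: 3 node voltages V₁..V_3 plus 2 source currents (V1, V2)
C1: Y=0.000+0.0007498j on G[1,2]
R1: Y=0.8000+0.000j on G[2,1]
R2: Y=0.3759+0.000j on G[0,1]
R3: Y=0.3145+0.000j on G[0,2]
C2: Y=0.000+0.008747j on G[2,0]
R4: Y=0.7092+0.000j on G[2,1]
R5: Y=0.0008621+0.000j on G[0,3]
L1: Y=0.000-0.004152j on G[2,3]
R6: Y=0.01855+0.000j on G[0,1]
I1: z[0]−=0.00514, z[3]+=0.00514
I2: z[3]−=0.631, z[2]+=0.631
R7: Y=0.07812+0.000j on G[1,0]
R8: Y=0.05000+0.000j on G[3,2]
V1: row V2−V1=9.57, i_V1 at 2,1
V2: row V1−V3=12.4, i_V2 at 1,3
solve → V1=-3.800-0.06405j, V2=5.770-0.06405j, V3=-16.20-0.06405j
aux → i_V1=-16.73+0.05372j, i_V2=-0.4866+0.09117j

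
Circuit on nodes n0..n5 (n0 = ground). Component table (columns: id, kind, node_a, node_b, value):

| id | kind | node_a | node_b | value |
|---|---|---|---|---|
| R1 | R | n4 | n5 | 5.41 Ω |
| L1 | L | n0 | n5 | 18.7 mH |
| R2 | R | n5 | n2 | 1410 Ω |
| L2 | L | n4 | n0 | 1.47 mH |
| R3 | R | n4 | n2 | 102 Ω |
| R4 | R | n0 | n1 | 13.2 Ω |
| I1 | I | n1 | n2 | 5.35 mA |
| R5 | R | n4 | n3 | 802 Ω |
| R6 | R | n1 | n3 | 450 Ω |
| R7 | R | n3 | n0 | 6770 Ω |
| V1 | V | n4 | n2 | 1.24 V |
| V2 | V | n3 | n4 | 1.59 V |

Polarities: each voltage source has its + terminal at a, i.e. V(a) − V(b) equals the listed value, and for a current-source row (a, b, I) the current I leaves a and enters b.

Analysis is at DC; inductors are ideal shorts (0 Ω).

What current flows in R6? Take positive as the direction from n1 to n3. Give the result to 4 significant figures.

-0.003585 A

MNA unknowns: 5 node voltages V₁..V_5 plus 4 source currents (L1, L2, V1, V2)
R1: Y=0.1848 on G[4,5]
L1: row V0−V5=0, i_L1 at 0,5
R2: Y=0.0007092 on G[5,2]
L2: row V4−V0=0, i_L2 at 4,0
R3: Y=0.009804 on G[4,2]
R4: Y=0.07576 on G[0,1]
I1: z[1]−=0.00535, z[2]+=0.00535
R5: Y=0.001247 on G[4,3]
R6: Y=0.002222 on G[1,3]
R7: Y=0.0001477 on G[3,0]
V1: row V4−V2=1.24, i_V1 at 4,2
V2: row V3−V4=1.59, i_V2 at 3,4
solve → V1=-0.02330, V2=-1.240, V3=1.590, V4=0.000, V5=0.000
aux → i_L1=0.0008794, i_L2=0.002409, i_V1=-0.01839, i_V2=-0.005803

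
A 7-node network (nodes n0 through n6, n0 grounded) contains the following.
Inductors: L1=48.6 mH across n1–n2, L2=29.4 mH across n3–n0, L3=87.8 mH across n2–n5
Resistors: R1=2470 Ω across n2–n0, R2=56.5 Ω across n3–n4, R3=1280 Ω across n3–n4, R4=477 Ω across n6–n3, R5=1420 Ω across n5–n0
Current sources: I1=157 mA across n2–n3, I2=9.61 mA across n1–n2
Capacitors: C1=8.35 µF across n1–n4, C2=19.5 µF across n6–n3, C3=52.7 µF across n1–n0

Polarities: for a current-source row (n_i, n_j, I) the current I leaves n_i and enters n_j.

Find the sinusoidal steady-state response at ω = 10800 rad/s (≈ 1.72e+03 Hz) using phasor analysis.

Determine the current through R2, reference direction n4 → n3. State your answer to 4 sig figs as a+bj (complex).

-0.1512-0.02710j A

Element admittances at ω=10800 rad/s:
  Y(L1) = 0.000-0.001905j S between n1,n2
  Y(R1) = 0.0004049+0.000j S between n2,n0
  I1: injects 0.157 A into n3 (from n2)
  Y(C1) = 0.000+0.09018j S between n1,n4
  Y(R2) = 0.01770+0.000j S between n3,n4
  Y(R3) = 0.0007813+0.000j S between n3,n4
  Y(R4) = 0.002096+0.000j S between n6,n3
  Y(C2) = 0.000+0.2106j S between n6,n3
  Y(L2) = 0.000-0.003149j S between n3,n0
  Y(L3) = 0.000-0.001055j S between n2,n5
  Y(R5) = 0.0007042+0.000j S between n5,n0
  Y(C3) = 0.000+0.5692j S between n1,n0
  I2: injects 0.00961 A into n2 (from n1)
Assemble and solve the 6×6 MNA system:
  V(n1)=0.1262-0.06980j  V(n2)=-22.71-57.06j  V(n3)=8.985-0.2897j  V(n4)=0.4399-1.821j  V(n5)=-42.06-28.97j  V(n6)=8.985-0.2897j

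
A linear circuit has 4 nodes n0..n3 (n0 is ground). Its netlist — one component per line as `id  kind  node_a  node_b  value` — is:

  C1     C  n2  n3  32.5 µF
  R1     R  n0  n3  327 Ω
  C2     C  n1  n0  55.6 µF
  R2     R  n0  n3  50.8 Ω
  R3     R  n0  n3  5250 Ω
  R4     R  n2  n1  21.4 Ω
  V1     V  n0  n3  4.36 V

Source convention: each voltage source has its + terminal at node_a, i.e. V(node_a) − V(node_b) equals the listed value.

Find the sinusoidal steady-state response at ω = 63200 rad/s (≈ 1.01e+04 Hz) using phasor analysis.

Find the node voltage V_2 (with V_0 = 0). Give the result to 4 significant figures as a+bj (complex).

-4.356-0.09906j V

Element admittances at ω=63200 rad/s:
  Y(C1) = 0.000+2.054j S between n2,n3
  Y(R1) = 0.003058+0.000j S between n0,n3
  Y(C2) = 0.000+3.514j S between n1,n0
  Y(R2) = 0.01969+0.000j S between n0,n3
  Y(R3) = 0.0001905+0.000j S between n0,n3
  Y(R4) = 0.04673+0.000j S between n2,n1
  V1: constraint V(n0)−V(n3) = 4.36
Assemble and solve the 4×4 MNA system:
  V(n1)=-0.002087+0.05791j  V(n2)=-4.356-0.09906j  V(n3)=-4.360+0.000j
  i(V1)=-0.3035-0.007335j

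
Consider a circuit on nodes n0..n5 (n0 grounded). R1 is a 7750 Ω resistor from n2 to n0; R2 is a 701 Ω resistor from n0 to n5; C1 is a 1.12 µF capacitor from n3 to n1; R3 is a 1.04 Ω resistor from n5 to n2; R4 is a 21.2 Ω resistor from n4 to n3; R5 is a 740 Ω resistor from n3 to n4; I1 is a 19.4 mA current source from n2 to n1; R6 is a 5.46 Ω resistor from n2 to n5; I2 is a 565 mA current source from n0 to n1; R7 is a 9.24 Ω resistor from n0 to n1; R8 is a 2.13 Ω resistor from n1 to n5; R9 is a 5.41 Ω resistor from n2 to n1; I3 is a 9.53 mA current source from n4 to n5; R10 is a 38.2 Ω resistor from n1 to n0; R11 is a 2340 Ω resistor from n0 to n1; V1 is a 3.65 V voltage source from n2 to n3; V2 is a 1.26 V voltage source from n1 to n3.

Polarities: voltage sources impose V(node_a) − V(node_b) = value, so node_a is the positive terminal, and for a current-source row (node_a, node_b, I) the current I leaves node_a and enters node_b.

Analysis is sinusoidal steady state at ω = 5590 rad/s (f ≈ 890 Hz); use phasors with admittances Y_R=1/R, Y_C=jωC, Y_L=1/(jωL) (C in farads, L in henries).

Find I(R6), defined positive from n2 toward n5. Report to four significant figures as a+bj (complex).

0.1272+0.000j A

Element admittances at ω=5590 rad/s:
  Y(R1) = 0.0001290+0.000j S between n2,n0
  Y(R2) = 0.001427+0.000j S between n0,n5
  Y(C1) = 0.000+0.006261j S between n3,n1
  Y(R3) = 0.9615+0.000j S between n5,n2
  Y(R4) = 0.04717+0.000j S between n4,n3
  Y(R5) = 0.001351+0.000j S between n3,n4
  I1: injects 0.0194 A into n1 (from n2)
  Y(R6) = 0.1832+0.000j S between n2,n5
  I2: injects 0.565 A into n1 (from n0)
  Y(R7) = 0.1082+0.000j S between n0,n1
  Y(R8) = 0.4695+0.000j S between n1,n5
  Y(R9) = 0.1848+0.000j S between n2,n1
  I3: injects 0.00953 A into n5 (from n4)
  Y(R10) = 0.02618+0.000j S between n1,n0
  Y(R11) = 0.0004274+0.000j S between n0,n1
  V1: constraint V(n2)−V(n3) = 3.65
  V2: constraint V(n1)−V(n3) = 1.26
Assemble and solve the 7×7 MNA system:
  V(n1)=4.123+0.000j  V(n2)=6.513+0.000j  V(n3)=2.863+0.000j  V(n4)=2.666+0.000j  V(n5)=5.818+0.000j
  i(V1)=-1.257+0.000j  i(V2)=1.266-0.007889j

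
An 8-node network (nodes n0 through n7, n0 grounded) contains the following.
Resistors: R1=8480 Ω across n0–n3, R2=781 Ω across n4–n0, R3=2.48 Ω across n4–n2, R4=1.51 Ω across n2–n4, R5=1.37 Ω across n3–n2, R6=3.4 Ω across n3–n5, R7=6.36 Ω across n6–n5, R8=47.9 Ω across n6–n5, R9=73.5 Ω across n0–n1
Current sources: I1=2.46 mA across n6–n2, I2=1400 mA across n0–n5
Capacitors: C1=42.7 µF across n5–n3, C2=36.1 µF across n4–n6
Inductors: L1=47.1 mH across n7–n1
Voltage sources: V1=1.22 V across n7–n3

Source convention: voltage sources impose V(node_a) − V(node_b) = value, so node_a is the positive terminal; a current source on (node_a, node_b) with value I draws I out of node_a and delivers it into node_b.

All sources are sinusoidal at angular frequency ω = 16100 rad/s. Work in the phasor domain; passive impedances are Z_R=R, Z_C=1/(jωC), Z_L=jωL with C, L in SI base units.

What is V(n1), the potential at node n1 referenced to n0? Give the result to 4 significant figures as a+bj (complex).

48.64-46.66j V

Element admittances at ω=16100 rad/s:
  Y(R1) = 0.0001179+0.000j S between n0,n3
  Y(R2) = 0.001280+0.000j S between n4,n0
  Y(R3) = 0.4032+0.000j S between n4,n2
  Y(R4) = 0.6623+0.000j S between n2,n4
  I1: injects 0.00246 A into n2 (from n6)
  Y(R5) = 0.7299+0.000j S between n3,n2
  Y(C1) = 0.000+0.6875j S between n5,n3
  Y(C2) = 0.000+0.5812j S between n4,n6
  Y(R6) = 0.2941+0.000j S between n3,n5
  Y(L1) = 0.000-0.001319j S between n7,n1
  Y(R7) = 0.1572+0.000j S between n6,n5
  Y(R8) = 0.02088+0.000j S between n6,n5
  Y(R9) = 0.01361+0.000j S between n0,n1
  I2: injects 1.4 A into n5 (from n0)
  V1: constraint V(n7)−V(n3) = 1.22
Assemble and solve the 8×8 MNA system:
  V(n1)=48.64-46.66j  V(n2)=528.3+454.4j  V(n3)=528.8+455.1j  V(n4)=527.9+453.9j  V(n5)=529.4+453.7j  V(n6)=527.9+453.5j  V(n7)=530.1+455.1j
  i(V1)=-0.6617+0.6349j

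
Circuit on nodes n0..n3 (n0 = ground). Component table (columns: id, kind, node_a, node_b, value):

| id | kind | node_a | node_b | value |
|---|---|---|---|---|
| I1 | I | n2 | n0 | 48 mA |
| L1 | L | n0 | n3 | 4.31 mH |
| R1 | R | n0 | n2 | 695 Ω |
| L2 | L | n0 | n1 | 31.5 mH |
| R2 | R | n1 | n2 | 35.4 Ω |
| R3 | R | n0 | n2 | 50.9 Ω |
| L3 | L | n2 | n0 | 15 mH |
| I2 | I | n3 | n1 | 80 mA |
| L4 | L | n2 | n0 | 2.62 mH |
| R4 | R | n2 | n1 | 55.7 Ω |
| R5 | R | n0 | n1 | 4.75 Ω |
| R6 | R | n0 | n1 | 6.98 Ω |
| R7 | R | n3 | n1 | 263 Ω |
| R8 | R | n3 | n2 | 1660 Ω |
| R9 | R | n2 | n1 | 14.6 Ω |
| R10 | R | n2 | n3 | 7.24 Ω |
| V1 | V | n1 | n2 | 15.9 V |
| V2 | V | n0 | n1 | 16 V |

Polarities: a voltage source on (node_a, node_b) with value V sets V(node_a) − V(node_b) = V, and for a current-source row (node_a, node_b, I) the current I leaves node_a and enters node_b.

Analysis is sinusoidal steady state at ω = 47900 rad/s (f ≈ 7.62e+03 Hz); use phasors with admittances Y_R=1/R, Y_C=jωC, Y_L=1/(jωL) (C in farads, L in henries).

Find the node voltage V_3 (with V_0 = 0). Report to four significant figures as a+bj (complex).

-32.00-1.088j V

Apply KCL at each of the 3 non-ground nodes and solve the resulting linear system.
Node n1: branches {L2, R2, I2, R4, R5, R6, R7, R9, V1, V2} → V_1 = -16.00+0.000j
Node n2: branches {I1, R1, R2, R3, L3, L4, R4, R8, R9, R10, V1} → V_2 = -31.90+0.000j
Node n3: branches {L1, I2, R7, R8, R10} → V_3 = -32.00-1.088j
Source currents: i(V1)=-2.434+0.4495j, i(V2)=-6.291+0.4642j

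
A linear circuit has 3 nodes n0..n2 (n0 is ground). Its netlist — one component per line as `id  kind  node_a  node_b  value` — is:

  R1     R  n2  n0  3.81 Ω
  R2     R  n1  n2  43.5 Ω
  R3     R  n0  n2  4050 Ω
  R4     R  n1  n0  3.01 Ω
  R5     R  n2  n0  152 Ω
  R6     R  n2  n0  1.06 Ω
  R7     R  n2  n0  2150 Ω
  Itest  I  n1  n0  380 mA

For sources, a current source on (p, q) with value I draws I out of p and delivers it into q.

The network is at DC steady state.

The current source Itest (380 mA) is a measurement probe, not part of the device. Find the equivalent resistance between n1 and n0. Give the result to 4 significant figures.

R_eq = 2.819 Ω

Apply KCL at each of the 2 non-ground nodes and solve the resulting linear system.
Node n1: branches {R2, R4, Itest} → V_1 = -1.071
Node n2: branches {R1, R2, R3, R5, R6, R7} → V_2 = -0.01992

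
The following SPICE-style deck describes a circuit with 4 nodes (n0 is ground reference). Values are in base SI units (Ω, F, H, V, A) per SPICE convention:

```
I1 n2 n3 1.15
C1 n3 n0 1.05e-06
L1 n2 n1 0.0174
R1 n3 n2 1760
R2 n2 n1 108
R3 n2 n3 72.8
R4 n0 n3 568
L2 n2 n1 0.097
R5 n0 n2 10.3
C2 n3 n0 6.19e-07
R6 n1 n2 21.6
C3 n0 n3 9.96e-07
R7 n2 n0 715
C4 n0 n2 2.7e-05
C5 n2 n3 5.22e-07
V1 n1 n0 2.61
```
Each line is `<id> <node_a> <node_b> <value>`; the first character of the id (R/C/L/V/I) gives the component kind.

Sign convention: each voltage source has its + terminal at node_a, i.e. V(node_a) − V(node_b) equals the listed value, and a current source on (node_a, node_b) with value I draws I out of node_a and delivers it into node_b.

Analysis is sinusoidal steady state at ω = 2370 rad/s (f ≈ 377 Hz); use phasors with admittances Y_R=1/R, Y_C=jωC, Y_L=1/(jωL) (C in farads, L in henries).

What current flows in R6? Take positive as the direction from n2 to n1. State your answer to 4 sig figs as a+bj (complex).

MNA unknowns: 3 node voltages V₁..V_3 plus 1 source current (V1)
I1: z[2]−=1.15, z[3]+=1.15
C1: Y=0.000+0.002488j on G[3,0]
L1: Y=0.000-0.02425j on G[2,1]
R1: Y=0.0005682+0.000j on G[3,2]
R2: Y=0.009259+0.000j on G[2,1]
R3: Y=0.01374+0.000j on G[2,3]
R4: Y=0.001761+0.000j on G[0,3]
L2: Y=0.000-0.004350j on G[2,1]
R5: Y=0.09709+0.000j on G[0,2]
C2: Y=0.000+0.001467j on G[3,0]
R6: Y=0.04630+0.000j on G[1,2]
C3: Y=0.000+0.002361j on G[0,3]
R7: Y=0.001399+0.000j on G[2,0]
C4: Y=0.000+0.06399j on G[0,2]
C5: Y=0.000+0.001237j on G[2,3]
V1: row V1−V0=2.61, i_V1 at 1,0
solve → V1=2.610+0.000j, V2=-1.390-2.171j, V3=56.96-28.82j
aux → i_V1=-0.2843-0.006221j

-0.1852-0.1005j A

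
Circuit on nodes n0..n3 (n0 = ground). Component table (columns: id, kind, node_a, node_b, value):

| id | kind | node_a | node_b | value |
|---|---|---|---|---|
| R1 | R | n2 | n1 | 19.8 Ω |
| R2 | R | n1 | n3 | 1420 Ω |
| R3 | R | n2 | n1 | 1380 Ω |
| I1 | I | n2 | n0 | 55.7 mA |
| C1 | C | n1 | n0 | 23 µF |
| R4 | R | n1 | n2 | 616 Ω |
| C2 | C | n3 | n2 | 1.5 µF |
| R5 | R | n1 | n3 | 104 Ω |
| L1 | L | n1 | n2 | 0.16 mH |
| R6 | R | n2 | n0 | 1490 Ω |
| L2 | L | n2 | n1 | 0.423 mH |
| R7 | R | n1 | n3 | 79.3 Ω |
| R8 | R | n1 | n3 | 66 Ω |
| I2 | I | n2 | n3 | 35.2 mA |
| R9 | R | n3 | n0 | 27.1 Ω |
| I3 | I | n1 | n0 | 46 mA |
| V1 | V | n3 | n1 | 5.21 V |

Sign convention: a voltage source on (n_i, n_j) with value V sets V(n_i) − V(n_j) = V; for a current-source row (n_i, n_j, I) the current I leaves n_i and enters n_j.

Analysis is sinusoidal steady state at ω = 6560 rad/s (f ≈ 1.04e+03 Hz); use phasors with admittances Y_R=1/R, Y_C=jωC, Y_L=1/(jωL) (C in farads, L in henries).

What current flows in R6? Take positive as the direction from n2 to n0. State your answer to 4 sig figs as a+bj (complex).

-0.0003340+0.001186j A

MNA unknowns: 3 node voltages V₁..V_3 plus 1 source current (V1)
R1: Y=0.05051+0.000j on G[2,1]
R2: Y=0.0007042+0.000j on G[1,3]
R3: Y=0.0007246+0.000j on G[2,1]
I1: z[2]−=0.0557, z[0]+=0.0557
C1: Y=0.000+0.1509j on G[1,0]
R4: Y=0.001623+0.000j on G[1,2]
C2: Y=0.000+0.009840j on G[3,2]
R5: Y=0.009615+0.000j on G[1,3]
L1: Y=0.000-0.9527j on G[1,2]
R6: Y=0.0006711+0.000j on G[2,0]
L2: Y=0.000-0.3604j on G[2,1]
R7: Y=0.01261+0.000j on G[1,3]
R8: Y=0.01515+0.000j on G[1,3]
I2: z[2]−=0.0352, z[3]+=0.0352
R9: Y=0.03690+0.000j on G[3,0]
I3: z[1]−=0.046, z[0]+=0.046
V1: row V3−V1=5.21, i_V1 at 3,1
solve → V1=-0.4565+1.834j, V2=-0.4977+1.767j, V3=4.754+1.834j
aux → i_V1=-0.3379-0.1194j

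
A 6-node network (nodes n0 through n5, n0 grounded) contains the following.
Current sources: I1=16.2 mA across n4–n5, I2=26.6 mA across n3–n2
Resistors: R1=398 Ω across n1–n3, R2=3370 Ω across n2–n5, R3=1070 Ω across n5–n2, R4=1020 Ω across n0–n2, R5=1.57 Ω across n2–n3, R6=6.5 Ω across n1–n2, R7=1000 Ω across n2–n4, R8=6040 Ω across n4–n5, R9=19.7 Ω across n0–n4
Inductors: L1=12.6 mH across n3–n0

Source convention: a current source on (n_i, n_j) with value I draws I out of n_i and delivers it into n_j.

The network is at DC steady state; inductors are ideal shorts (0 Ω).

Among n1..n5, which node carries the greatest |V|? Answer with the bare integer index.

Apply KCL at each of the 5 non-ground nodes and solve the resulting linear system.
Node n1: branches {R1, R6} → V_1 = 0.06222
Node n2: branches {R2, R3, R4, R5, R6, R7, I2} → V_2 = 0.06323
Node n3: branches {R1, L1, R5, I2} → V_3 = 0.000
Node n4: branches {I1, R7, R8, R9} → V_4 = -0.2737
Node n5: branches {I1, R2, R3, R8} → V_5 = 11.62
Source currents: i(L1)=0.01383

5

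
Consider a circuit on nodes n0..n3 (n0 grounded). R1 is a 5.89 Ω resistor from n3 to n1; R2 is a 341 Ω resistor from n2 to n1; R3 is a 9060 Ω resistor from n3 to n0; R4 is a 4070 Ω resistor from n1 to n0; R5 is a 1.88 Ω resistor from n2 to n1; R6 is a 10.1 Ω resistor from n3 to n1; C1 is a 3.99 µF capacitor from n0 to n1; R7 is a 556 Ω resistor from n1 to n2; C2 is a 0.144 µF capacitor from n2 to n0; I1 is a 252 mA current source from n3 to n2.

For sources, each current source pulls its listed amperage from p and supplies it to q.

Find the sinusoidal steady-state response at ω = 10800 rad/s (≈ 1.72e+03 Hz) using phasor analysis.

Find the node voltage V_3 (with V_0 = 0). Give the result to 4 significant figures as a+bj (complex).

-0.9535-0.002400j V

Element admittances at ω=10800 rad/s:
  Y(R1) = 0.1698+0.000j S between n3,n1
  Y(R2) = 0.002933+0.000j S between n2,n1
  Y(R3) = 0.0001104+0.000j S between n3,n0
  Y(R4) = 0.0002457+0.000j S between n1,n0
  Y(R5) = 0.5319+0.000j S between n2,n1
  Y(R6) = 0.09901+0.000j S between n3,n1
  Y(C1) = 0.000+0.04309j S between n0,n1
  Y(R7) = 0.001799+0.000j S between n1,n2
  Y(C2) = 0.000+0.001555j S between n2,n0
  I1: injects 0.252 A into n2 (from n3)
Assemble and solve the 3×3 MNA system:
  V(n1)=-0.01634-0.002401j  V(n2)=0.4532-0.003715j  V(n3)=-0.9535-0.002400j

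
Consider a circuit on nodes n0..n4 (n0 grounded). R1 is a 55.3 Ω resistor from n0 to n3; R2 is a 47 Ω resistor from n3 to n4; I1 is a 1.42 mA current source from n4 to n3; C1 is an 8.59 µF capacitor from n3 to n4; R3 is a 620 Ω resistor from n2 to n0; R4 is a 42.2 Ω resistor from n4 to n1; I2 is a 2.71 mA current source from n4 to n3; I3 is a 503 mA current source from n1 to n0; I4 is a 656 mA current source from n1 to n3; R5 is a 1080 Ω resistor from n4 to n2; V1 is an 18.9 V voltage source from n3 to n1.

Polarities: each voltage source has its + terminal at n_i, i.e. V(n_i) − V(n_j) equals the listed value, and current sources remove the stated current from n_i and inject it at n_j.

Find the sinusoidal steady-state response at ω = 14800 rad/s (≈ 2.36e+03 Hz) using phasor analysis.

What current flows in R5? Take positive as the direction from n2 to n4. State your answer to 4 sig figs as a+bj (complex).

Element admittances at ω=14800 rad/s:
  Y(R1) = 0.01808+0.000j S between n0,n3
  Y(R2) = 0.02128+0.000j S between n3,n4
  I1: injects 0.00142 A into n3 (from n4)
  Y(C1) = 0.000+0.1271j S between n3,n4
  Y(R3) = 0.001613+0.000j S between n2,n0
  Y(R4) = 0.02370+0.000j S between n4,n1
  I2: injects 0.00271 A into n3 (from n4)
  I3: injects 0.503 A into n0 (from n1)
  I4: injects 0.656 A into n3 (from n1)
  Y(R5) = 0.0009259+0.000j S between n4,n2
  V1: constraint V(n3)−V(n1) = 18.9
Assemble and solve the 5×5 MNA system:
  V(n1)=-45.81-0.09579j  V(n2)=-10.21+1.074j  V(n3)=-26.91-0.09579j  V(n4)=-27.99+2.945j
  i(V1)=0.7369-0.07205j

0.01647-0.001732j A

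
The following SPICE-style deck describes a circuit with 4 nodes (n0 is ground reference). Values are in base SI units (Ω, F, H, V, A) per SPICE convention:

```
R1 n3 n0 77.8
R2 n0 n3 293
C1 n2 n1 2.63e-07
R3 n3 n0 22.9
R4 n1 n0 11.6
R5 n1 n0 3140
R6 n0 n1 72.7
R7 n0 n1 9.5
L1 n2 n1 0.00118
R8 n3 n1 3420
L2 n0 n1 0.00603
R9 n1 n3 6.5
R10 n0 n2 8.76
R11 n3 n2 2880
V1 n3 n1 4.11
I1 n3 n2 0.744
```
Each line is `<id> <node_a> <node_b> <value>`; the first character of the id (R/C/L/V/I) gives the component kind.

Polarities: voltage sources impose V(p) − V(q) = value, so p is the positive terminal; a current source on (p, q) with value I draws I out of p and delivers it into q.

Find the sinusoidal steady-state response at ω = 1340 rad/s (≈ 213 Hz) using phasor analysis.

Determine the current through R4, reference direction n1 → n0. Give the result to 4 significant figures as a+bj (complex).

-0.04403-0.04671j A

Apply KCL at each of the 3 non-ground nodes and solve the resulting linear system.
Node n1: branches {C1, R4, R5, R6, R7, L1, R8, L2, R9, V1} → V_1 = -0.5108-0.5419j
Node n2: branches {C1, L1, R10, R11, I1} → V_2 = -0.3825+0.7065j
Node n3: branches {R1, R2, R3, R8, R9, R11, V1, I1} → V_3 = 3.599-0.5419j
Source currents: i(V1)=-1.595+0.03291j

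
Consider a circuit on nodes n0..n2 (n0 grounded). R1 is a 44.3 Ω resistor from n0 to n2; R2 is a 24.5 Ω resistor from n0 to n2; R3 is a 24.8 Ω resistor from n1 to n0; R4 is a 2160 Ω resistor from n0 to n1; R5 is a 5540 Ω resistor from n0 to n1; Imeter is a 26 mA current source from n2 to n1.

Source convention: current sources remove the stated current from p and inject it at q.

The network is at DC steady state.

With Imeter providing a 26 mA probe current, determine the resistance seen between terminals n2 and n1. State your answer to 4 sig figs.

Element admittances at DC:
  Y(R1) = 0.02257 S between n0,n2
  Y(R2) = 0.04082 S between n0,n2
  Y(R3) = 0.04032 S between n1,n0
  Y(R4) = 0.0004630 S between n0,n1
  Y(R5) = 0.0001805 S between n0,n1
  Imeter: injects 0.026 A into n1 (from n2)
Assemble and solve the 2×2 MNA system:
  V(n1)=0.6347  V(n2)=-0.4102

R_eq = 40.19 Ω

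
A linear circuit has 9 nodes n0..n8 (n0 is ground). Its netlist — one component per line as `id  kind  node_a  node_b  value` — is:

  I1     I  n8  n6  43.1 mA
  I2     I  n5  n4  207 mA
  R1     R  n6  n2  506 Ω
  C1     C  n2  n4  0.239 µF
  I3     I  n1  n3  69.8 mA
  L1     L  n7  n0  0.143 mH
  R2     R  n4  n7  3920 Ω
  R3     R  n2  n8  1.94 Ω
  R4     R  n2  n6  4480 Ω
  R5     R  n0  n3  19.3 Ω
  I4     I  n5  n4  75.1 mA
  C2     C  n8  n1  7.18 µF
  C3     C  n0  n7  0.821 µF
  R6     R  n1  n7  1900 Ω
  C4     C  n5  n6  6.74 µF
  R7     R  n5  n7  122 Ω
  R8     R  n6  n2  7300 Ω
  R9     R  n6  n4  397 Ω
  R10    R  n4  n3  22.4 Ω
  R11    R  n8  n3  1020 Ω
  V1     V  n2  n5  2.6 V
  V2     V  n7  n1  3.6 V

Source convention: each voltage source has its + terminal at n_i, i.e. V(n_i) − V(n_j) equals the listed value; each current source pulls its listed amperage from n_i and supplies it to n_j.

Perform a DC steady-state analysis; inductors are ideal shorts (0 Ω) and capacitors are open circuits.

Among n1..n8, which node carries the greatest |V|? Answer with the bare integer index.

5

Element admittances at DC:
  I1: injects 0.0431 A into n6 (from n8)
  I2: injects 0.207 A into n4 (from n5)
  Y(R1) = 0.001976 S between n6,n2
  Y(C1) = 0.000 S between n2,n4
  I3: injects 0.0698 A into n3 (from n1)
  L1: short n7↔n0 (DC inductor)
  Y(R2) = 0.0002551 S between n4,n7
  Y(R3) = 0.5155 S between n2,n8
  Y(R4) = 0.0002232 S between n2,n6
  Y(R5) = 0.05181 S between n0,n3
  I4: injects 0.0751 A into n4 (from n5)
  Y(C2) = 0.000 S between n8,n1
  Y(C3) = 0.000 S between n0,n7
  Y(R6) = 0.0005263 S between n1,n7
  Y(C4) = 0.000 S between n5,n6
  Y(R7) = 0.008197 S between n5,n7
  Y(R8) = 0.0001370 S between n6,n2
  Y(R9) = 0.002519 S between n6,n4
  Y(R10) = 0.04464 S between n4,n3
  Y(R11) = 0.0009804 S between n8,n3
  V1: constraint V(n2)−V(n5) = 2.6
  V2: constraint V(n7)−V(n1) = 3.6
Assemble and solve the 11×11 MNA system:
  V(n1)=-3.600  V(n2)=-25.37  V(n3)=5.716  V(n4)=11.47  V(n5)=-27.97  V(n6)=2.617  V(n7)=0.000  V(n8)=-25.40
  i(L1)=-0.2962  i(V1)=0.05280  i(V2)=0.06791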